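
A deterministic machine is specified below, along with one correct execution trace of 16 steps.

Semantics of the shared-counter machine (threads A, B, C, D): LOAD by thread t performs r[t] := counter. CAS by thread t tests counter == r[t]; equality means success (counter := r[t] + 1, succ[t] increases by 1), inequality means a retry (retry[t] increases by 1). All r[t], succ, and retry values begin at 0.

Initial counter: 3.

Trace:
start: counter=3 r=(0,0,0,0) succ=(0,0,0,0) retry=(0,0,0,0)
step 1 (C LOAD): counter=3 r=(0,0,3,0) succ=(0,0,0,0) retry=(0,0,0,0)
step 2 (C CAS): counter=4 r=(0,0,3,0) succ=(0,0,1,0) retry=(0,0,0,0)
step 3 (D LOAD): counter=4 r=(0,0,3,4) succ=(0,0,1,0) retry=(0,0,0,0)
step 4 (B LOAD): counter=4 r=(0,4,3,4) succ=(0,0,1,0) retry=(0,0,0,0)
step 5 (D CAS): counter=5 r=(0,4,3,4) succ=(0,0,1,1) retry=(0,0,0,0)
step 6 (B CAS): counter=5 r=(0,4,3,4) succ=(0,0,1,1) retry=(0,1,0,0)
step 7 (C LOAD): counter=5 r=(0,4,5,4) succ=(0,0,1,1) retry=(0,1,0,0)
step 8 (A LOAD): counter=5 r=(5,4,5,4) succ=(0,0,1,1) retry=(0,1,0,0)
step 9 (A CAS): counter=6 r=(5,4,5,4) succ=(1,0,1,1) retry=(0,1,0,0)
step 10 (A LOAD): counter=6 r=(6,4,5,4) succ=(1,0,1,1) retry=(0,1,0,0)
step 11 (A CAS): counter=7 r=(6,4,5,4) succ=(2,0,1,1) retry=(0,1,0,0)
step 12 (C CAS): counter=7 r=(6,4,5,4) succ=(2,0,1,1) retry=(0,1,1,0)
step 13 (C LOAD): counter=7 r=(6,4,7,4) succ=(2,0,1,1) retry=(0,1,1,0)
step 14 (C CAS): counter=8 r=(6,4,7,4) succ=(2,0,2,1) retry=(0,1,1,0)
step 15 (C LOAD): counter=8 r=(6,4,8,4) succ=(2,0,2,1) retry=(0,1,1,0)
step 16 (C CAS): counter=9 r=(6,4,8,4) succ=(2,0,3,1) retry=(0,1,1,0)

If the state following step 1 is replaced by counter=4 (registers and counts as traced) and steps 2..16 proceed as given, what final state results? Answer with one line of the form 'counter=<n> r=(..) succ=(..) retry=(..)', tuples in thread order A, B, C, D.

state after step 1 := counter=4 r=(0,0,3,0) succ=(0,0,0,0) retry=(0,0,0,0)
step 2 (C CAS): counter=4 r=(0,0,3,0) succ=(0,0,0,0) retry=(0,0,1,0)
step 3 (D LOAD): counter=4 r=(0,0,3,4) succ=(0,0,0,0) retry=(0,0,1,0)
step 4 (B LOAD): counter=4 r=(0,4,3,4) succ=(0,0,0,0) retry=(0,0,1,0)
step 5 (D CAS): counter=5 r=(0,4,3,4) succ=(0,0,0,1) retry=(0,0,1,0)
step 6 (B CAS): counter=5 r=(0,4,3,4) succ=(0,0,0,1) retry=(0,1,1,0)
step 7 (C LOAD): counter=5 r=(0,4,5,4) succ=(0,0,0,1) retry=(0,1,1,0)
step 8 (A LOAD): counter=5 r=(5,4,5,4) succ=(0,0,0,1) retry=(0,1,1,0)
step 9 (A CAS): counter=6 r=(5,4,5,4) succ=(1,0,0,1) retry=(0,1,1,0)
step 10 (A LOAD): counter=6 r=(6,4,5,4) succ=(1,0,0,1) retry=(0,1,1,0)
step 11 (A CAS): counter=7 r=(6,4,5,4) succ=(2,0,0,1) retry=(0,1,1,0)
step 12 (C CAS): counter=7 r=(6,4,5,4) succ=(2,0,0,1) retry=(0,1,2,0)
step 13 (C LOAD): counter=7 r=(6,4,7,4) succ=(2,0,0,1) retry=(0,1,2,0)
step 14 (C CAS): counter=8 r=(6,4,7,4) succ=(2,0,1,1) retry=(0,1,2,0)
step 15 (C LOAD): counter=8 r=(6,4,8,4) succ=(2,0,1,1) retry=(0,1,2,0)
step 16 (C CAS): counter=9 r=(6,4,8,4) succ=(2,0,2,1) retry=(0,1,2,0)

counter=9 r=(6,4,8,4) succ=(2,0,2,1) retry=(0,1,2,0)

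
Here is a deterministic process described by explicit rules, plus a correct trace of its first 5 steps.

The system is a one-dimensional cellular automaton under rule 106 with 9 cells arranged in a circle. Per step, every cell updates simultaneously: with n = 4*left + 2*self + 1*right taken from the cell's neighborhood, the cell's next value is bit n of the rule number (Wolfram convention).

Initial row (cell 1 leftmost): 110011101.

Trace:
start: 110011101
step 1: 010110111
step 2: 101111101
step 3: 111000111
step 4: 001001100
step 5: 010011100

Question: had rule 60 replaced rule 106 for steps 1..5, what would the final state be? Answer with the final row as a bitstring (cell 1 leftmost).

000110110

(re-executing steps 1..5 under rule 60; state before step 1: 110011101)
step 1: 001010011
step 2: 101111010
step 3: 111000111
step 4: 000100100
step 5: 000110110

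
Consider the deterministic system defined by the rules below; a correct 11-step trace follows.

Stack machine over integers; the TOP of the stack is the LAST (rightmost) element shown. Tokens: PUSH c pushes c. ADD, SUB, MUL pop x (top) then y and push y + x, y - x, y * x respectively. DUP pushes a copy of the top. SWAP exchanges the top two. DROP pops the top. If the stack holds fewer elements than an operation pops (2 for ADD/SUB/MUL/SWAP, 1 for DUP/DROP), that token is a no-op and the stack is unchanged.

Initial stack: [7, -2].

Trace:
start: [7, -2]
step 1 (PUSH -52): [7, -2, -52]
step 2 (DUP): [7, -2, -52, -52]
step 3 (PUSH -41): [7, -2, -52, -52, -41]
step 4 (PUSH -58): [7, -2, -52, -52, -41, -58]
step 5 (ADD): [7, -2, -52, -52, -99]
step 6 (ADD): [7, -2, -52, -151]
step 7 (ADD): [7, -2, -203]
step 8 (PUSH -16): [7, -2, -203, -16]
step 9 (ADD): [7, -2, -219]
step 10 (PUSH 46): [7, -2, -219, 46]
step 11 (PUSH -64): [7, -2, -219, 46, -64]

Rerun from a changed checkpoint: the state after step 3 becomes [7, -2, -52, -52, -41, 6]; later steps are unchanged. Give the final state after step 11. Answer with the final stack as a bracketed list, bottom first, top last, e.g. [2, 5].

[7, -2, -52, -161, 46, -64]

state after step 3 := [7, -2, -52, -52, -41, 6]
step 4 (PUSH -58): [7, -2, -52, -52, -41, 6, -58]
step 5 (ADD): [7, -2, -52, -52, -41, -52]
step 6 (ADD): [7, -2, -52, -52, -93]
step 7 (ADD): [7, -2, -52, -145]
step 8 (PUSH -16): [7, -2, -52, -145, -16]
step 9 (ADD): [7, -2, -52, -161]
step 10 (PUSH 46): [7, -2, -52, -161, 46]
step 11 (PUSH -64): [7, -2, -52, -161, 46, -64]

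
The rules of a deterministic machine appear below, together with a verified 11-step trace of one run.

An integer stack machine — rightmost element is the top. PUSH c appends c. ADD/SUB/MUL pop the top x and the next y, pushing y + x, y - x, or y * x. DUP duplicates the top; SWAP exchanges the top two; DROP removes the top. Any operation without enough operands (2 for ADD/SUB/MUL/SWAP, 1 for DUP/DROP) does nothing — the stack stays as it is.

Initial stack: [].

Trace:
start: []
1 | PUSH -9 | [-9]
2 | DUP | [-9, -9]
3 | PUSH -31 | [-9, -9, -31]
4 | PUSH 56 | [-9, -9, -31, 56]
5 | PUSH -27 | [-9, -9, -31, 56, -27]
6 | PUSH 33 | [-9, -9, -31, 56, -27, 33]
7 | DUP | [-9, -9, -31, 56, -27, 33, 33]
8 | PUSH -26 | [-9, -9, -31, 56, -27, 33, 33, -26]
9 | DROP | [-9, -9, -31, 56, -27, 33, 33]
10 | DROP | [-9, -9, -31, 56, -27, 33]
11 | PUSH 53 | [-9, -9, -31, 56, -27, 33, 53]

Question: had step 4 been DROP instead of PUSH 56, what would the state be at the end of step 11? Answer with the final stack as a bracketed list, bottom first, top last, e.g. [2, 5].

(re-executing from step 4 with the substitution; state before step 4: [-9, -9, -31])
4 | DROP | [-9, -9]
5 | PUSH -27 | [-9, -9, -27]
6 | PUSH 33 | [-9, -9, -27, 33]
7 | DUP | [-9, -9, -27, 33, 33]
8 | PUSH -26 | [-9, -9, -27, 33, 33, -26]
9 | DROP | [-9, -9, -27, 33, 33]
10 | DROP | [-9, -9, -27, 33]
11 | PUSH 53 | [-9, -9, -27, 33, 53]

[-9, -9, -27, 33, 53]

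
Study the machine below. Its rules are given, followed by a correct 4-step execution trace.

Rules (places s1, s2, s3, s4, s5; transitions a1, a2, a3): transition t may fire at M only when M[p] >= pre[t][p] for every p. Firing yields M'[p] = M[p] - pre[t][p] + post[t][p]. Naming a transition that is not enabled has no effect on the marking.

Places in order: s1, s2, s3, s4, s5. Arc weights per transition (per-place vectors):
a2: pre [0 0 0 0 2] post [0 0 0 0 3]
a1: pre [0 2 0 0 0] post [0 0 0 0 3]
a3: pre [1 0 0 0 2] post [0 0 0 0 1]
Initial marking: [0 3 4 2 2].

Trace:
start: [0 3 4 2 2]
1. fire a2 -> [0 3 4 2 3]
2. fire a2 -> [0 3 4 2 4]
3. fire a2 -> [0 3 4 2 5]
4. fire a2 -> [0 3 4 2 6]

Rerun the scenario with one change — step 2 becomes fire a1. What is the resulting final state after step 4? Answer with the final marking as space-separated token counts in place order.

0 1 4 2 8

(re-executing from step 2 with the substitution; state before step 2: [0 3 4 2 3])
2. fire a1 -> [0 1 4 2 6]
3. fire a2 -> [0 1 4 2 7]
4. fire a2 -> [0 1 4 2 8]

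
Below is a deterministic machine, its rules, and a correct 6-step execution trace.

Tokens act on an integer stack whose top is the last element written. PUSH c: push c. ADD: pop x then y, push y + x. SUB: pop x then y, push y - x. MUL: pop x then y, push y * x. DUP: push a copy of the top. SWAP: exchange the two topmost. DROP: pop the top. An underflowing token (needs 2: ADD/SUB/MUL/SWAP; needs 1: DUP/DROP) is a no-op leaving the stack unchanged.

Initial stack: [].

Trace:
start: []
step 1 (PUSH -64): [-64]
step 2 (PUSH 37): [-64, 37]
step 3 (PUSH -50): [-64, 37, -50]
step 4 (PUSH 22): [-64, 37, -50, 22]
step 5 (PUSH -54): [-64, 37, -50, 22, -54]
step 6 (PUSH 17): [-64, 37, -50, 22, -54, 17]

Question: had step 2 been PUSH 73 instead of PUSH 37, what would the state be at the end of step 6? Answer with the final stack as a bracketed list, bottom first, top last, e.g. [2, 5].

[-64, 73, -50, 22, -54, 17]

(re-executing from step 2 with the substitution; state before step 2: [-64])
step 2 (PUSH 73): [-64, 73]
step 3 (PUSH -50): [-64, 73, -50]
step 4 (PUSH 22): [-64, 73, -50, 22]
step 5 (PUSH -54): [-64, 73, -50, 22, -54]
step 6 (PUSH 17): [-64, 73, -50, 22, -54, 17]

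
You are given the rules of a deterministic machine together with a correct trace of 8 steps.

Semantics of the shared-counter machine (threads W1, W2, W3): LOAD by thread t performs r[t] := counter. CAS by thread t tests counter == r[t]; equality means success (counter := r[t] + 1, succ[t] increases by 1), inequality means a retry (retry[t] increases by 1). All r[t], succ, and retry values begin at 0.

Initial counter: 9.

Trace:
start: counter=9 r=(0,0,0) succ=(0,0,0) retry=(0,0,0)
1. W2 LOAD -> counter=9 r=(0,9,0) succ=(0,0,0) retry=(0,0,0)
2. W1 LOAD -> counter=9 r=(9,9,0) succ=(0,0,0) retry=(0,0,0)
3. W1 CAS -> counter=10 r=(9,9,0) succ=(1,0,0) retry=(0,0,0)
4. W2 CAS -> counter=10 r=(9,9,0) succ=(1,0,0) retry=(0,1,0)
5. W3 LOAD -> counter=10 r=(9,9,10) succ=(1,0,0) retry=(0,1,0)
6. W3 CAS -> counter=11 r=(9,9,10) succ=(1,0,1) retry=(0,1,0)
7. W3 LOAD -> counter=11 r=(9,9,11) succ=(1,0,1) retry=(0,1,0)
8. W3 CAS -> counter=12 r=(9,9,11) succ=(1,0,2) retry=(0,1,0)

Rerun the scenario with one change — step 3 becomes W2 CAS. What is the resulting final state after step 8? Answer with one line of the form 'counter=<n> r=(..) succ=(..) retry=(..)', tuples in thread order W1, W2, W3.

counter=12 r=(9,9,11) succ=(0,1,2) retry=(0,1,0)

(re-executing from step 3 with the substitution; state before step 3: counter=9 r=(9,9,0) succ=(0,0,0) retry=(0,0,0))
3. W2 CAS -> counter=10 r=(9,9,0) succ=(0,1,0) retry=(0,0,0)
4. W2 CAS -> counter=10 r=(9,9,0) succ=(0,1,0) retry=(0,1,0)
5. W3 LOAD -> counter=10 r=(9,9,10) succ=(0,1,0) retry=(0,1,0)
6. W3 CAS -> counter=11 r=(9,9,10) succ=(0,1,1) retry=(0,1,0)
7. W3 LOAD -> counter=11 r=(9,9,11) succ=(0,1,1) retry=(0,1,0)
8. W3 CAS -> counter=12 r=(9,9,11) succ=(0,1,2) retry=(0,1,0)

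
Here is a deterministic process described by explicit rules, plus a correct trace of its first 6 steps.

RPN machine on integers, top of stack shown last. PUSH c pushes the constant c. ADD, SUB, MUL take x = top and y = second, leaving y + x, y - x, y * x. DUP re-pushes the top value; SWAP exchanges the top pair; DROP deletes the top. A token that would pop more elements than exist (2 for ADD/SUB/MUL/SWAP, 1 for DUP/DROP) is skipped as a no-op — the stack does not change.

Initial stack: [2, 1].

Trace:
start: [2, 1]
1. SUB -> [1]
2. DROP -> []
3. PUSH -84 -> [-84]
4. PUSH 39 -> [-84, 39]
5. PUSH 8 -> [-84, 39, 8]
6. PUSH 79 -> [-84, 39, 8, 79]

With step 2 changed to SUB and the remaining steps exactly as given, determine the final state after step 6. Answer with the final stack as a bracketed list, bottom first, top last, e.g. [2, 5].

[1, -84, 39, 8, 79]

(re-executing from step 2 with the substitution; state before step 2: [1])
2. SUB -> [1]
3. PUSH -84 -> [1, -84]
4. PUSH 39 -> [1, -84, 39]
5. PUSH 8 -> [1, -84, 39, 8]
6. PUSH 79 -> [1, -84, 39, 8, 79]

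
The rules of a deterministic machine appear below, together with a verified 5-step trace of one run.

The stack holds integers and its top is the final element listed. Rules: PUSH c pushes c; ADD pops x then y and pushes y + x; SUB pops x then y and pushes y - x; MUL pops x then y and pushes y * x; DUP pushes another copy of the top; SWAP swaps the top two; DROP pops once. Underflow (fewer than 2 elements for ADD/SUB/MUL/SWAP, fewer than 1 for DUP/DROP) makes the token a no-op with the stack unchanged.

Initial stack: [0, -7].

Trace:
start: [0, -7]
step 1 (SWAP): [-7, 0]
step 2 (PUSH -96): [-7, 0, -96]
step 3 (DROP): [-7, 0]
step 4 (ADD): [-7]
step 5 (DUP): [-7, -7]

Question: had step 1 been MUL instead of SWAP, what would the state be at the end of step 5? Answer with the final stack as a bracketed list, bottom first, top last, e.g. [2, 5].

(re-executing from step 1 with the substitution; state before step 1: [0, -7])
step 1 (MUL): [0]
step 2 (PUSH -96): [0, -96]
step 3 (DROP): [0]
step 4 (ADD): [0]
step 5 (DUP): [0, 0]

[0, 0]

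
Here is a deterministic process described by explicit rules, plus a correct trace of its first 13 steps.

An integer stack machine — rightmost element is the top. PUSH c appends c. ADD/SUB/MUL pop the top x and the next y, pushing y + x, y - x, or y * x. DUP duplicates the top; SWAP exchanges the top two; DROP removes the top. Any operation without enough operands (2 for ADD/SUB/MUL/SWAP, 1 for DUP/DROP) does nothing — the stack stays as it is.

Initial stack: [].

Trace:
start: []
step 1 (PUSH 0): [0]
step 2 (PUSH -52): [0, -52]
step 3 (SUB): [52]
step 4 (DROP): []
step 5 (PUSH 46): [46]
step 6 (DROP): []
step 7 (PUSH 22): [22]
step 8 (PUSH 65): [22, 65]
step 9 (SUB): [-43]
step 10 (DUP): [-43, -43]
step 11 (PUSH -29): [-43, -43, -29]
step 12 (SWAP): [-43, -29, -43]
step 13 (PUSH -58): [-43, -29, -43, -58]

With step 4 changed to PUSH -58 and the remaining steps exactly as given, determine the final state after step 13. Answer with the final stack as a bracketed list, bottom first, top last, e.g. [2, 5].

(re-executing from step 4 with the substitution; state before step 4: [52])
step 4 (PUSH -58): [52, -58]
step 5 (PUSH 46): [52, -58, 46]
step 6 (DROP): [52, -58]
step 7 (PUSH 22): [52, -58, 22]
step 8 (PUSH 65): [52, -58, 22, 65]
step 9 (SUB): [52, -58, -43]
step 10 (DUP): [52, -58, -43, -43]
step 11 (PUSH -29): [52, -58, -43, -43, -29]
step 12 (SWAP): [52, -58, -43, -29, -43]
step 13 (PUSH -58): [52, -58, -43, -29, -43, -58]

[52, -58, -43, -29, -43, -58]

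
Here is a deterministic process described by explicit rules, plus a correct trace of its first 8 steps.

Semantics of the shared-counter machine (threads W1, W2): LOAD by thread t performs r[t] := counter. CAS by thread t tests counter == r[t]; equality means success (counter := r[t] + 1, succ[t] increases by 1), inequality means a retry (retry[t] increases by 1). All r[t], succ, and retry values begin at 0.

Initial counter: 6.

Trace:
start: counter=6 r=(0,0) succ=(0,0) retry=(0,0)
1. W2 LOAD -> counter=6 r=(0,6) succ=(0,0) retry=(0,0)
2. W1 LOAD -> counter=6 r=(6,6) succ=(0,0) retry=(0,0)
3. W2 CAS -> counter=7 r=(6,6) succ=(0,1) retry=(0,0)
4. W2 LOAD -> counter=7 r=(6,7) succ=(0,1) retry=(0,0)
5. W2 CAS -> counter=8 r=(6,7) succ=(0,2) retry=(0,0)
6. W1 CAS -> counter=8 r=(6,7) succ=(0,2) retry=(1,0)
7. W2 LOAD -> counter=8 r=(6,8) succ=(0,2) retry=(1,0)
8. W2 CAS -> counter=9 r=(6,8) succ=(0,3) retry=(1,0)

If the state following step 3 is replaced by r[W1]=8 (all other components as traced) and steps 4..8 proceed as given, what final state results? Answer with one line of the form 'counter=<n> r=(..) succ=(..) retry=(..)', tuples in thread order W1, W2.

state after step 3 := counter=7 r=(8,6) succ=(0,1) retry=(0,0)
4. W2 LOAD -> counter=7 r=(8,7) succ=(0,1) retry=(0,0)
5. W2 CAS -> counter=8 r=(8,7) succ=(0,2) retry=(0,0)
6. W1 CAS -> counter=9 r=(8,7) succ=(1,2) retry=(0,0)
7. W2 LOAD -> counter=9 r=(8,9) succ=(1,2) retry=(0,0)
8. W2 CAS -> counter=10 r=(8,9) succ=(1,3) retry=(0,0)

counter=10 r=(8,9) succ=(1,3) retry=(0,0)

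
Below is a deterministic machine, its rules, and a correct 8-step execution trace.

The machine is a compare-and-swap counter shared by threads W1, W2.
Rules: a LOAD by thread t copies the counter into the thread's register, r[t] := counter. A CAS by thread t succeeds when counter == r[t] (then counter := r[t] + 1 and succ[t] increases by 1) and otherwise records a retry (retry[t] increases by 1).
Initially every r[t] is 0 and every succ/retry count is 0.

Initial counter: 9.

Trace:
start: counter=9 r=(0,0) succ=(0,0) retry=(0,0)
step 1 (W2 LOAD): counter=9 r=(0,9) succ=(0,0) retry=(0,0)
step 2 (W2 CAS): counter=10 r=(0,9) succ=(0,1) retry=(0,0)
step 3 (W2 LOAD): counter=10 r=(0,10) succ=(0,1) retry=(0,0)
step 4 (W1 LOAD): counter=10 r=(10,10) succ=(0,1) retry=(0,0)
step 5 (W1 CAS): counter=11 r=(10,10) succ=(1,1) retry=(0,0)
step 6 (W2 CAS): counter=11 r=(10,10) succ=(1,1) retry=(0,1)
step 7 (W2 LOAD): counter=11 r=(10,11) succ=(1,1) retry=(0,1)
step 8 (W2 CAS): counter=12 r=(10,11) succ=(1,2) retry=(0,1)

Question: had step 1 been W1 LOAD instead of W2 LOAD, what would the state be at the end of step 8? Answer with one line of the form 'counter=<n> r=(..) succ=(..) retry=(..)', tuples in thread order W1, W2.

(re-executing from step 1 with the substitution; state before step 1: counter=9 r=(0,0) succ=(0,0) retry=(0,0))
step 1 (W1 LOAD): counter=9 r=(9,0) succ=(0,0) retry=(0,0)
step 2 (W2 CAS): counter=9 r=(9,0) succ=(0,0) retry=(0,1)
step 3 (W2 LOAD): counter=9 r=(9,9) succ=(0,0) retry=(0,1)
step 4 (W1 LOAD): counter=9 r=(9,9) succ=(0,0) retry=(0,1)
step 5 (W1 CAS): counter=10 r=(9,9) succ=(1,0) retry=(0,1)
step 6 (W2 CAS): counter=10 r=(9,9) succ=(1,0) retry=(0,2)
step 7 (W2 LOAD): counter=10 r=(9,10) succ=(1,0) retry=(0,2)
step 8 (W2 CAS): counter=11 r=(9,10) succ=(1,1) retry=(0,2)

counter=11 r=(9,10) succ=(1,1) retry=(0,2)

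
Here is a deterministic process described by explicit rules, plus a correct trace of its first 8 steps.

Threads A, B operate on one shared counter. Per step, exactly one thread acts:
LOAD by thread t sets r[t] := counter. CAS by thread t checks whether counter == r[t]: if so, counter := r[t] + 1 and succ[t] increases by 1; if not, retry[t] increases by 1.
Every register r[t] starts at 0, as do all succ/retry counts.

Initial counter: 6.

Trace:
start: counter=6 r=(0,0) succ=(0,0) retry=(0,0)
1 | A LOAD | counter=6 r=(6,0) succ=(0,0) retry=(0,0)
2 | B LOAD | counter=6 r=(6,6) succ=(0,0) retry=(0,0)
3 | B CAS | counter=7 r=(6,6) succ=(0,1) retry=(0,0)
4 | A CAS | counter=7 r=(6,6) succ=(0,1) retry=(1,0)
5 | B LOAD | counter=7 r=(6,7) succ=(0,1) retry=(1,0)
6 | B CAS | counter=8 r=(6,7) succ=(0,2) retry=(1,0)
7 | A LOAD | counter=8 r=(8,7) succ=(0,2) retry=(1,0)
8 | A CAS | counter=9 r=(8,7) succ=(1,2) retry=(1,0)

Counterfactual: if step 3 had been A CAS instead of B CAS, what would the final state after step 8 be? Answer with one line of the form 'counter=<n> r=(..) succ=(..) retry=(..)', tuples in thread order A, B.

counter=9 r=(8,7) succ=(2,1) retry=(1,0)

(re-executing from step 3 with the substitution; state before step 3: counter=6 r=(6,6) succ=(0,0) retry=(0,0))
3 | A CAS | counter=7 r=(6,6) succ=(1,0) retry=(0,0)
4 | A CAS | counter=7 r=(6,6) succ=(1,0) retry=(1,0)
5 | B LOAD | counter=7 r=(6,7) succ=(1,0) retry=(1,0)
6 | B CAS | counter=8 r=(6,7) succ=(1,1) retry=(1,0)
7 | A LOAD | counter=8 r=(8,7) succ=(1,1) retry=(1,0)
8 | A CAS | counter=9 r=(8,7) succ=(2,1) retry=(1,0)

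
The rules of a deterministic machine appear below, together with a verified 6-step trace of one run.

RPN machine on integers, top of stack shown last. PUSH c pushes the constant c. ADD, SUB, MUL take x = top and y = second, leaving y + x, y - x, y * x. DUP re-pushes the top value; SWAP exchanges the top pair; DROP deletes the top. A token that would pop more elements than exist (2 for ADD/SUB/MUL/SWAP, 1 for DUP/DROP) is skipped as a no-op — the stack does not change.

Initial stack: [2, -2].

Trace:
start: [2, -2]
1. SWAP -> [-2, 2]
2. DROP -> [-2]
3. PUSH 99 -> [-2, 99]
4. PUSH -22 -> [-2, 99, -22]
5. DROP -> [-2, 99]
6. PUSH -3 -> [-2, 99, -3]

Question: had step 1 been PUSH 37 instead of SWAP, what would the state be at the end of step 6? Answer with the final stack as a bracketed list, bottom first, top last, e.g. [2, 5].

(re-executing from step 1 with the substitution; state before step 1: [2, -2])
1. PUSH 37 -> [2, -2, 37]
2. DROP -> [2, -2]
3. PUSH 99 -> [2, -2, 99]
4. PUSH -22 -> [2, -2, 99, -22]
5. DROP -> [2, -2, 99]
6. PUSH -3 -> [2, -2, 99, -3]

[2, -2, 99, -3]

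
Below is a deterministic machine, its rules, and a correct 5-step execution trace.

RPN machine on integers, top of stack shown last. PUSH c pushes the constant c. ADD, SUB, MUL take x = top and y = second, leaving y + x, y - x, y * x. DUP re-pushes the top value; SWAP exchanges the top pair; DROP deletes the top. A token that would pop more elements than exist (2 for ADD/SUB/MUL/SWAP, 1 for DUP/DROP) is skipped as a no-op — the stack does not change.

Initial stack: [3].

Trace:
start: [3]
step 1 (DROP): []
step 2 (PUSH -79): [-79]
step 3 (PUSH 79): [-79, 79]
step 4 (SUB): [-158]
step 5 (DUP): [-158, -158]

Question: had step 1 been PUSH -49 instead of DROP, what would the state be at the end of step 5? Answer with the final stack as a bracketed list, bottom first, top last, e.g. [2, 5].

[3, -49, -158, -158]

(re-executing from step 1 with the substitution; state before step 1: [3])
step 1 (PUSH -49): [3, -49]
step 2 (PUSH -79): [3, -49, -79]
step 3 (PUSH 79): [3, -49, -79, 79]
step 4 (SUB): [3, -49, -158]
step 5 (DUP): [3, -49, -158, -158]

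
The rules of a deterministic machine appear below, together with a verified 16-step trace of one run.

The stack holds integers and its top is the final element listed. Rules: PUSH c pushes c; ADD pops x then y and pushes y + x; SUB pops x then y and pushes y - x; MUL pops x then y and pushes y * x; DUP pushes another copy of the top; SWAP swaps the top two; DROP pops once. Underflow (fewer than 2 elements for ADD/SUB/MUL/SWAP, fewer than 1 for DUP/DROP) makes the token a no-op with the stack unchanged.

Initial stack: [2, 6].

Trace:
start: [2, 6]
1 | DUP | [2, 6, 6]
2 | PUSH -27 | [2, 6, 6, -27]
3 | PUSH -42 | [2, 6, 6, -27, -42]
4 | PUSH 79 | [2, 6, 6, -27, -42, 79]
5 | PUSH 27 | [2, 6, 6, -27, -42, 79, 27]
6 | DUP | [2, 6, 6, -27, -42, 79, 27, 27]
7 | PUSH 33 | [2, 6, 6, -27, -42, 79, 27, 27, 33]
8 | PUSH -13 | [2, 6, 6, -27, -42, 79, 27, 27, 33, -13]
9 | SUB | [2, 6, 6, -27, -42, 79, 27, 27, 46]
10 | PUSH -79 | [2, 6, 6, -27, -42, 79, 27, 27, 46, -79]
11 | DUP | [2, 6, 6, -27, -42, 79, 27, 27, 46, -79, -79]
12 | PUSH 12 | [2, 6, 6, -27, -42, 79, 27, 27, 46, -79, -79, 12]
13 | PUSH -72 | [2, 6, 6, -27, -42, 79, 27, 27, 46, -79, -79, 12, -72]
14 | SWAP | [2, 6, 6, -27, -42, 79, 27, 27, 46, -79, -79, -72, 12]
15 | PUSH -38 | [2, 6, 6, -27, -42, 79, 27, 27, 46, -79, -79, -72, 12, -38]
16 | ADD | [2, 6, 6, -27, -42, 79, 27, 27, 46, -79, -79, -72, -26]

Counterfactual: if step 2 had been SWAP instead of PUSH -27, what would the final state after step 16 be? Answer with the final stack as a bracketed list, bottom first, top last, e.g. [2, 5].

(re-executing from step 2 with the substitution; state before step 2: [2, 6, 6])
2 | SWAP | [2, 6, 6]
3 | PUSH -42 | [2, 6, 6, -42]
4 | PUSH 79 | [2, 6, 6, -42, 79]
5 | PUSH 27 | [2, 6, 6, -42, 79, 27]
6 | DUP | [2, 6, 6, -42, 79, 27, 27]
7 | PUSH 33 | [2, 6, 6, -42, 79, 27, 27, 33]
8 | PUSH -13 | [2, 6, 6, -42, 79, 27, 27, 33, -13]
9 | SUB | [2, 6, 6, -42, 79, 27, 27, 46]
10 | PUSH -79 | [2, 6, 6, -42, 79, 27, 27, 46, -79]
11 | DUP | [2, 6, 6, -42, 79, 27, 27, 46, -79, -79]
12 | PUSH 12 | [2, 6, 6, -42, 79, 27, 27, 46, -79, -79, 12]
13 | PUSH -72 | [2, 6, 6, -42, 79, 27, 27, 46, -79, -79, 12, -72]
14 | SWAP | [2, 6, 6, -42, 79, 27, 27, 46, -79, -79, -72, 12]
15 | PUSH -38 | [2, 6, 6, -42, 79, 27, 27, 46, -79, -79, -72, 12, -38]
16 | ADD | [2, 6, 6, -42, 79, 27, 27, 46, -79, -79, -72, -26]

[2, 6, 6, -42, 79, 27, 27, 46, -79, -79, -72, -26]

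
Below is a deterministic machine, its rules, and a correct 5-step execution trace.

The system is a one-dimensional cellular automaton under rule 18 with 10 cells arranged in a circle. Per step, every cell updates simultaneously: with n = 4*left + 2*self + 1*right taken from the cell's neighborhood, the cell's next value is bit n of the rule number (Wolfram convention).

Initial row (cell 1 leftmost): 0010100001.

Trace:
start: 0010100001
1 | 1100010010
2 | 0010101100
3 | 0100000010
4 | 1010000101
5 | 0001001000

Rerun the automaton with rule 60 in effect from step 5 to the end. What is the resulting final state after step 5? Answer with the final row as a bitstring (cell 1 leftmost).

0111000111

(re-executing step 5 under rule 60; state before step 5: 1010000101)
5 | 0111000111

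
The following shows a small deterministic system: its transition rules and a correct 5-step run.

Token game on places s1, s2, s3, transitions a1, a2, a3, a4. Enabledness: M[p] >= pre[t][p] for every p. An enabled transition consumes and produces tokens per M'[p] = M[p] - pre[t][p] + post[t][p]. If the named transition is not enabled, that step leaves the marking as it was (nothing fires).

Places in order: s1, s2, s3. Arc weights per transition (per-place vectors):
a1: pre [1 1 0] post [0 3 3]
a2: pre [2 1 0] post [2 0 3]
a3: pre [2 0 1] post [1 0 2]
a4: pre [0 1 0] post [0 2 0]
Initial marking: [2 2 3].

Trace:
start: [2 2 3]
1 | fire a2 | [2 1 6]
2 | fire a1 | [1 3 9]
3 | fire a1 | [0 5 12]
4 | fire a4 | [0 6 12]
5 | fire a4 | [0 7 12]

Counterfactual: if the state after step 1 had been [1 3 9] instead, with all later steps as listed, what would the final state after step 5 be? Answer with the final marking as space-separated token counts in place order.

state after step 1 := [1 3 9]
2 | fire a1 | [0 5 12]
3 | fire a1 | [0 5 12]
4 | fire a4 | [0 6 12]
5 | fire a4 | [0 7 12]

0 7 12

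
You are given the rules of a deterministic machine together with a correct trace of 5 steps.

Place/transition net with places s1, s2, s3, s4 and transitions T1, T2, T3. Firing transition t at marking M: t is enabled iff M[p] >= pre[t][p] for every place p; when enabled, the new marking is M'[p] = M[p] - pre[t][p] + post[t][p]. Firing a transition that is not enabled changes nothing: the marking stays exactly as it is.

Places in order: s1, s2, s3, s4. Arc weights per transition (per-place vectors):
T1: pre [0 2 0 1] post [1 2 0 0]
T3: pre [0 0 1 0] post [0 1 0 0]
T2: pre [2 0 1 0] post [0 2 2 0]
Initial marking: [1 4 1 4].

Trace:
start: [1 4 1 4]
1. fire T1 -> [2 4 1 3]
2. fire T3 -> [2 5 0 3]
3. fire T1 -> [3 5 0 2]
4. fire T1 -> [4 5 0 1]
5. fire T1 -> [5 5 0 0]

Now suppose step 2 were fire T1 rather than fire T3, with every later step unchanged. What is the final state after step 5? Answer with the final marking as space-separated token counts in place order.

(re-executing from step 2 with the substitution; state before step 2: [2 4 1 3])
2. fire T1 -> [3 4 1 2]
3. fire T1 -> [4 4 1 1]
4. fire T1 -> [5 4 1 0]
5. fire T1 -> [5 4 1 0]

5 4 1 0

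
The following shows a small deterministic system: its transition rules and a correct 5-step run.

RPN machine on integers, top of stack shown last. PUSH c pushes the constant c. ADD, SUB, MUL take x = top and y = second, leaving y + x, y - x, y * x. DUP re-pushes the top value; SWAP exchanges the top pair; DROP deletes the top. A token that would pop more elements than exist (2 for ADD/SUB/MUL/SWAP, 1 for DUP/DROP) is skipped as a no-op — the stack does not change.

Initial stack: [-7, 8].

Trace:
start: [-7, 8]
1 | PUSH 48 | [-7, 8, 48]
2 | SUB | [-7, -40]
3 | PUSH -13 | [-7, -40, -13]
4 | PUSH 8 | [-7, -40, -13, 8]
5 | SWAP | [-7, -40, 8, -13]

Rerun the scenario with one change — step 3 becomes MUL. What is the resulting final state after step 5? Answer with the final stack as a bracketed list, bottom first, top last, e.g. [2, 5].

(re-executing from step 3 with the substitution; state before step 3: [-7, -40])
3 | MUL | [280]
4 | PUSH 8 | [280, 8]
5 | SWAP | [8, 280]

[8, 280]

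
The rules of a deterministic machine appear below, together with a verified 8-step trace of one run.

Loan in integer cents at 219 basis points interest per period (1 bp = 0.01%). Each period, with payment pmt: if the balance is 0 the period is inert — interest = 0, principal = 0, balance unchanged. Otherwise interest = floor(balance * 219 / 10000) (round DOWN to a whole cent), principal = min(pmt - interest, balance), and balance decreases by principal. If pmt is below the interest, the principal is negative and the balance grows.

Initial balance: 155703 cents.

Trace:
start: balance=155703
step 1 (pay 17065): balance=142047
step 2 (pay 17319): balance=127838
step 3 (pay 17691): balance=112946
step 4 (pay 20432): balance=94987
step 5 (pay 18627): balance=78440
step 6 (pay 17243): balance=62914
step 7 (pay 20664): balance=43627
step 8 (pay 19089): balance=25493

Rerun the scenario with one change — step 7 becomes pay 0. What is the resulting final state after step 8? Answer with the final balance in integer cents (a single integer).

46609

(re-executing from step 7 with the substitution; state before step 7: balance=62914)
step 7 (pay 0): balance=64291
step 8 (pay 19089): balance=46609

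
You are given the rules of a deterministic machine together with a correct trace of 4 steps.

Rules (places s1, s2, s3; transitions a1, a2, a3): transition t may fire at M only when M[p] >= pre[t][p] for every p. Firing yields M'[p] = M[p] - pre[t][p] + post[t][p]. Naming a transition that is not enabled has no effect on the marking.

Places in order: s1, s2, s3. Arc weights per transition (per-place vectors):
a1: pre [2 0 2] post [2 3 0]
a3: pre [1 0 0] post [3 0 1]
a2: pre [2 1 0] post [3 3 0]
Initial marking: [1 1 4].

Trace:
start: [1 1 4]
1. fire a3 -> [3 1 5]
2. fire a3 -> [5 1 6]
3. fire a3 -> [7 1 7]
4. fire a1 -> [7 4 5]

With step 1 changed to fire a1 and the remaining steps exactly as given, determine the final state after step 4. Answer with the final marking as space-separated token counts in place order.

5 4 4

(re-executing from step 1 with the substitution; state before step 1: [1 1 4])
1. fire a1 -> [1 1 4]
2. fire a3 -> [3 1 5]
3. fire a3 -> [5 1 6]
4. fire a1 -> [5 4 4]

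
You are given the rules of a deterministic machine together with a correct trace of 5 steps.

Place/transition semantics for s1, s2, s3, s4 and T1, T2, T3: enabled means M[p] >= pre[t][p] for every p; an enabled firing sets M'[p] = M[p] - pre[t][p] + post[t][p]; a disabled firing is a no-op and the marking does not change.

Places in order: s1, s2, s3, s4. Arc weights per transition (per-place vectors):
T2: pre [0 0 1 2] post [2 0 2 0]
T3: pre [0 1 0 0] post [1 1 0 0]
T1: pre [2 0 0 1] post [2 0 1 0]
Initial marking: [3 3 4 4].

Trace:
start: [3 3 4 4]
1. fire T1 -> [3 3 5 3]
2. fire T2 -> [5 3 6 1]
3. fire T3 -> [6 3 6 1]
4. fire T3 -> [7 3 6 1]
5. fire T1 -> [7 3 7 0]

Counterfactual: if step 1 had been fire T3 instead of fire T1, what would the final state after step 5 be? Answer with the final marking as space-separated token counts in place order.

8 3 6 1

(re-executing from step 1 with the substitution; state before step 1: [3 3 4 4])
1. fire T3 -> [4 3 4 4]
2. fire T2 -> [6 3 5 2]
3. fire T3 -> [7 3 5 2]
4. fire T3 -> [8 3 5 2]
5. fire T1 -> [8 3 6 1]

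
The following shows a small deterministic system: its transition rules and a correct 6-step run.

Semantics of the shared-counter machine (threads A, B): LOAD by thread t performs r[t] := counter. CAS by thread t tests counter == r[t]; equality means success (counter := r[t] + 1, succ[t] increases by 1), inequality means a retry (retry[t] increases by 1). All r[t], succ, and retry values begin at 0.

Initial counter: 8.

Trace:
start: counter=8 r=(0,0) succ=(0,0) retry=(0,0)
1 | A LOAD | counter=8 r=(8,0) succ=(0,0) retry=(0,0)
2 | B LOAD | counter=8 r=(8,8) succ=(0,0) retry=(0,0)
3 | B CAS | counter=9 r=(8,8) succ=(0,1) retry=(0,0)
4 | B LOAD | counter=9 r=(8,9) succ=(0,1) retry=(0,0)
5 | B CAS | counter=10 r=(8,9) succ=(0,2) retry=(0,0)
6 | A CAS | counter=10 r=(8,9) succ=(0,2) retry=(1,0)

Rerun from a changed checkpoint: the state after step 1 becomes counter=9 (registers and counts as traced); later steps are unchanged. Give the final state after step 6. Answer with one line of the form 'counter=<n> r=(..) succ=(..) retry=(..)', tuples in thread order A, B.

state after step 1 := counter=9 r=(8,0) succ=(0,0) retry=(0,0)
2 | B LOAD | counter=9 r=(8,9) succ=(0,0) retry=(0,0)
3 | B CAS | counter=10 r=(8,9) succ=(0,1) retry=(0,0)
4 | B LOAD | counter=10 r=(8,10) succ=(0,1) retry=(0,0)
5 | B CAS | counter=11 r=(8,10) succ=(0,2) retry=(0,0)
6 | A CAS | counter=11 r=(8,10) succ=(0,2) retry=(1,0)

counter=11 r=(8,10) succ=(0,2) retry=(1,0)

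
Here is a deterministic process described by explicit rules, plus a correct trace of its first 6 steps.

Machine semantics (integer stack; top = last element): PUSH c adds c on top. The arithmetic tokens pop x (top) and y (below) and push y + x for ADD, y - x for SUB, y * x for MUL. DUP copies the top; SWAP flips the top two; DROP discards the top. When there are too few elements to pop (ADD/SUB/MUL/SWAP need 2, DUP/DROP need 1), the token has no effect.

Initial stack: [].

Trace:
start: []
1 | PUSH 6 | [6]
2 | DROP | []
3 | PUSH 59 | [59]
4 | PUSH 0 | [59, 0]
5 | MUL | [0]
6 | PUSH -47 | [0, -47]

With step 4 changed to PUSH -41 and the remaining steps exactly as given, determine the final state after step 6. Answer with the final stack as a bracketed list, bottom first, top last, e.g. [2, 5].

[-2419, -47]

(re-executing from step 4 with the substitution; state before step 4: [59])
4 | PUSH -41 | [59, -41]
5 | MUL | [-2419]
6 | PUSH -47 | [-2419, -47]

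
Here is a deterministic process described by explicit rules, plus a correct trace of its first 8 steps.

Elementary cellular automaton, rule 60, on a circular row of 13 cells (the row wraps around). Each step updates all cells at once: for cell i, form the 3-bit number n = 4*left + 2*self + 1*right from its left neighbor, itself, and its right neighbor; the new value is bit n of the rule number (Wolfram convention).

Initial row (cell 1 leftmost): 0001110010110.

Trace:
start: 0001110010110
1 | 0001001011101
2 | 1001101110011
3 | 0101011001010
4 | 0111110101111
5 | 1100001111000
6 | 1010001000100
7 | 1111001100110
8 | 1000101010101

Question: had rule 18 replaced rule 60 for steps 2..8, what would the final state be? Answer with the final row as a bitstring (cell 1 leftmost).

0000000100010

(re-executing steps 2..8 under rule 18; state before step 2: 0001001011101)
2 | 1010110000000
3 | 0000001000001
4 | 1000010100010
5 | 0100100010100
6 | 1011010100010
7 | 0000000010100
8 | 0000000100010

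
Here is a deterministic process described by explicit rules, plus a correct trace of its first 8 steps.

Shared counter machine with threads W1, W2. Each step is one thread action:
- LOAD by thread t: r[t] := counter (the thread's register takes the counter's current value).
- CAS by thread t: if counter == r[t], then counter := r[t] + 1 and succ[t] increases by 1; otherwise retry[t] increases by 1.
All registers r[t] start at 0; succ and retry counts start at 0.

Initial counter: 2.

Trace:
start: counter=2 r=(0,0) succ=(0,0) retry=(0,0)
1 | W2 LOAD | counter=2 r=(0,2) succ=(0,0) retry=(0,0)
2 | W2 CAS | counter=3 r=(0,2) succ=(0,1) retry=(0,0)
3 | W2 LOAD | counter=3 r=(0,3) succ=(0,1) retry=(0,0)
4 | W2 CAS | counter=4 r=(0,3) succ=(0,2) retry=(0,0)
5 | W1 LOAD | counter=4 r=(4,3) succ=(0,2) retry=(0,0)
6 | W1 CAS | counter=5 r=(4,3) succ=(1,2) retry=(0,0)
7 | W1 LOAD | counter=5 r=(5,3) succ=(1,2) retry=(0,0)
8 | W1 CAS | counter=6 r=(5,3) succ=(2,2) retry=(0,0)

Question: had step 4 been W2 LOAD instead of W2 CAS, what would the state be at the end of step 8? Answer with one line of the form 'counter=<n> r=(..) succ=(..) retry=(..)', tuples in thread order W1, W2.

counter=5 r=(4,3) succ=(2,1) retry=(0,0)

(re-executing from step 4 with the substitution; state before step 4: counter=3 r=(0,3) succ=(0,1) retry=(0,0))
4 | W2 LOAD | counter=3 r=(0,3) succ=(0,1) retry=(0,0)
5 | W1 LOAD | counter=3 r=(3,3) succ=(0,1) retry=(0,0)
6 | W1 CAS | counter=4 r=(3,3) succ=(1,1) retry=(0,0)
7 | W1 LOAD | counter=4 r=(4,3) succ=(1,1) retry=(0,0)
8 | W1 CAS | counter=5 r=(4,3) succ=(2,1) retry=(0,0)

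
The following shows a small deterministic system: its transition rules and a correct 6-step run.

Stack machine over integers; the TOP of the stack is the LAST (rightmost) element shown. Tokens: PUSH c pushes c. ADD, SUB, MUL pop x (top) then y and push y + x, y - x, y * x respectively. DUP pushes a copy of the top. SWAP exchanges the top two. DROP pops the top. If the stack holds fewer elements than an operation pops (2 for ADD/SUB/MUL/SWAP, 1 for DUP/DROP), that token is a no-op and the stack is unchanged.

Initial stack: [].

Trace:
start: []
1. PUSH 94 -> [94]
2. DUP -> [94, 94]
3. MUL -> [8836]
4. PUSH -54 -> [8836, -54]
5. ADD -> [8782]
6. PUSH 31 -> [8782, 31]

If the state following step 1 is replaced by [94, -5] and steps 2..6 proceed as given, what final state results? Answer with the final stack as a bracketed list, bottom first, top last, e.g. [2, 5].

[94, -29, 31]

state after step 1 := [94, -5]
2. DUP -> [94, -5, -5]
3. MUL -> [94, 25]
4. PUSH -54 -> [94, 25, -54]
5. ADD -> [94, -29]
6. PUSH 31 -> [94, -29, 31]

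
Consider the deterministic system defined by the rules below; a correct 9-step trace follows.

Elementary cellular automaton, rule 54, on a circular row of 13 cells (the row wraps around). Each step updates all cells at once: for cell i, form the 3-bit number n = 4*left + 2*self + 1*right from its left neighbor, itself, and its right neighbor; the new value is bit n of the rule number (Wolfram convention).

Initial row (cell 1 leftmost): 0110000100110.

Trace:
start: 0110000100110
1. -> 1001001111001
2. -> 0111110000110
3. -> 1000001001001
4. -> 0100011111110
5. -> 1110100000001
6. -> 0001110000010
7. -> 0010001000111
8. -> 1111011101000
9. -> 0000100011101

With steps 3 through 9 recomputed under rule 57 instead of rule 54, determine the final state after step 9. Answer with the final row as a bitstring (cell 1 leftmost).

1010101001010

(re-executing steps 3..9 under rule 57; state before step 3: 0111110000110)
3. -> 0100001110101
4. -> 1011101001010
5. -> 0110010100101
6. -> 1101001010010
7. -> 1010100101001
8. -> 0101010010101
9. -> 1010101001010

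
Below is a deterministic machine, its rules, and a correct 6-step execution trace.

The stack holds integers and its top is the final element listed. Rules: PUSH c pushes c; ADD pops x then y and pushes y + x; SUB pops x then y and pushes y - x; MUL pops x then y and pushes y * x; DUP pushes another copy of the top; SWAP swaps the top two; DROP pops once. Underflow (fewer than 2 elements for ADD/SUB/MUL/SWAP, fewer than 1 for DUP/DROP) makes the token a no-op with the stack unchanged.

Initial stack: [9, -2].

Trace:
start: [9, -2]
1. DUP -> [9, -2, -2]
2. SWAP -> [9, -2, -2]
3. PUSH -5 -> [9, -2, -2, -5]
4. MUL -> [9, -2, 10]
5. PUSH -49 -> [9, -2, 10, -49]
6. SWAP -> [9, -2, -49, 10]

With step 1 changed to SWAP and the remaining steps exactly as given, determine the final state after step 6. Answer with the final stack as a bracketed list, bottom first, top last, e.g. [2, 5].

(re-executing from step 1 with the substitution; state before step 1: [9, -2])
1. SWAP -> [-2, 9]
2. SWAP -> [9, -2]
3. PUSH -5 -> [9, -2, -5]
4. MUL -> [9, 10]
5. PUSH -49 -> [9, 10, -49]
6. SWAP -> [9, -49, 10]

[9, -49, 10]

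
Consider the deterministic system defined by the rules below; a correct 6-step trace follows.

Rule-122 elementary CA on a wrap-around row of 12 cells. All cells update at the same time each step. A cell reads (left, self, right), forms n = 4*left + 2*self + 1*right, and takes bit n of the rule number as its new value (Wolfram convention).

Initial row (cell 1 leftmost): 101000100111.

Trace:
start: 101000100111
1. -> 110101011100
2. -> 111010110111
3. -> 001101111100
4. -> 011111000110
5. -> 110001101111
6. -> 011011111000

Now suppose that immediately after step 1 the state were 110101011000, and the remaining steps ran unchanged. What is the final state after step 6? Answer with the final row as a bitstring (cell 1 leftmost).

100000001101

state after step 1 := 110101011000
2. -> 111010111101
3. -> 001101100111
4. -> 111111111101
5. -> 000000000111
6. -> 100000001101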